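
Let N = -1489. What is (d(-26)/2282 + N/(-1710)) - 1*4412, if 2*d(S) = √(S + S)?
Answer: -7543031/1710 + I*√13/2282 ≈ -4411.1 + 0.00158*I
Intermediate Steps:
d(S) = √2*√S/2 (d(S) = √(S + S)/2 = √(2*S)/2 = (√2*√S)/2 = √2*√S/2)
(d(-26)/2282 + N/(-1710)) - 1*4412 = ((√2*√(-26)/2)/2282 - 1489/(-1710)) - 1*4412 = ((√2*(I*√26)/2)*(1/2282) - 1489*(-1/1710)) - 4412 = ((I*√13)*(1/2282) + 1489/1710) - 4412 = (I*√13/2282 + 1489/1710) - 4412 = (1489/1710 + I*√13/2282) - 4412 = -7543031/1710 + I*√13/2282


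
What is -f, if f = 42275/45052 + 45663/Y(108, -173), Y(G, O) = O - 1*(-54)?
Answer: 41881199/109412 ≈ 382.78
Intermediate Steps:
Y(G, O) = 54 + O (Y(G, O) = O + 54 = 54 + O)
f = -41881199/109412 (f = 42275/45052 + 45663/(54 - 173) = 42275*(1/45052) + 45663/(-119) = 42275/45052 + 45663*(-1/119) = 42275/45052 - 45663/119 = -41881199/109412 ≈ -382.78)
-f = -1*(-41881199/109412) = 41881199/109412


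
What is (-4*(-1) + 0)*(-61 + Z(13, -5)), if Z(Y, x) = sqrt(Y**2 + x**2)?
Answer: -244 + 4*sqrt(194) ≈ -188.29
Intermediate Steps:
(-4*(-1) + 0)*(-61 + Z(13, -5)) = (-4*(-1) + 0)*(-61 + sqrt(13**2 + (-5)**2)) = (4 + 0)*(-61 + sqrt(169 + 25)) = 4*(-61 + sqrt(194)) = -244 + 4*sqrt(194)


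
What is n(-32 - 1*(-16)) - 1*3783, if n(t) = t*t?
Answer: -3527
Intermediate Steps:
n(t) = t²
n(-32 - 1*(-16)) - 1*3783 = (-32 - 1*(-16))² - 1*3783 = (-32 + 16)² - 3783 = (-16)² - 3783 = 256 - 3783 = -3527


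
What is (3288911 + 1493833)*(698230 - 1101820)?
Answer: -1930267650960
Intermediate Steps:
(3288911 + 1493833)*(698230 - 1101820) = 4782744*(-403590) = -1930267650960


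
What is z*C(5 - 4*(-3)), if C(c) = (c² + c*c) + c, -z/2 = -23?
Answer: 27370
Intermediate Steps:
z = 46 (z = -2*(-23) = 46)
C(c) = c + 2*c² (C(c) = (c² + c²) + c = 2*c² + c = c + 2*c²)
z*C(5 - 4*(-3)) = 46*((5 - 4*(-3))*(1 + 2*(5 - 4*(-3)))) = 46*((5 + 12)*(1 + 2*(5 + 12))) = 46*(17*(1 + 2*17)) = 46*(17*(1 + 34)) = 46*(17*35) = 46*595 = 27370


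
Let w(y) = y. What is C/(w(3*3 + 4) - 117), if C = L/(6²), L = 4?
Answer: -1/936 ≈ -0.0010684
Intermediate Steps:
C = ⅑ (C = 4/(6²) = 4/36 = 4*(1/36) = ⅑ ≈ 0.11111)
C/(w(3*3 + 4) - 117) = 1/(9*((3*3 + 4) - 117)) = 1/(9*((9 + 4) - 117)) = 1/(9*(13 - 117)) = (⅑)/(-104) = (⅑)*(-1/104) = -1/936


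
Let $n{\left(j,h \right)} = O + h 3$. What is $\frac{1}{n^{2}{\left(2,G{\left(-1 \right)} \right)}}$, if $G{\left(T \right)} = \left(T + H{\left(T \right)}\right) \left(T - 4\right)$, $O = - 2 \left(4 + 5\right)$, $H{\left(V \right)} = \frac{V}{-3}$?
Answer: $\frac{1}{64} \approx 0.015625$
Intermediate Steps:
$H{\left(V \right)} = - \frac{V}{3}$ ($H{\left(V \right)} = V \left(- \frac{1}{3}\right) = - \frac{V}{3}$)
$O = -18$ ($O = \left(-2\right) 9 = -18$)
$G{\left(T \right)} = \frac{2 T \left(-4 + T\right)}{3}$ ($G{\left(T \right)} = \left(T - \frac{T}{3}\right) \left(T - 4\right) = \frac{2 T}{3} \left(-4 + T\right) = \frac{2 T \left(-4 + T\right)}{3}$)
$n{\left(j,h \right)} = -18 + 3 h$ ($n{\left(j,h \right)} = -18 + h 3 = -18 + 3 h$)
$\frac{1}{n^{2}{\left(2,G{\left(-1 \right)} \right)}} = \frac{1}{\left(-18 + 3 \cdot \frac{2}{3} \left(-1\right) \left(-4 - 1\right)\right)^{2}} = \frac{1}{\left(-18 + 3 \cdot \frac{2}{3} \left(-1\right) \left(-5\right)\right)^{2}} = \frac{1}{\left(-18 + 3 \cdot \frac{10}{3}\right)^{2}} = \frac{1}{\left(-18 + 10\right)^{2}} = \frac{1}{\left(-8\right)^{2}} = \frac{1}{64}$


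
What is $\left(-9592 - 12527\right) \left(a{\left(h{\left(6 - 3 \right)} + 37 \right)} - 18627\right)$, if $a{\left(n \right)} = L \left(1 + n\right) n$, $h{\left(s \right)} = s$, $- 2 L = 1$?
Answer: $430148193$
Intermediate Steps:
$L = - \frac{1}{2}$ ($L = \left(- \frac{1}{2}\right) 1 = - \frac{1}{2} \approx -0.5$)
$a{\left(n \right)} = n \left(- \frac{1}{2} - \frac{n}{2}\right)$ ($a{\left(n \right)} = - \frac{1 + n}{2} n = \left(- \frac{1}{2} - \frac{n}{2}\right) n = n \left(- \frac{1}{2} - \frac{n}{2}\right)$)
$\left(-9592 - 12527\right) \left(a{\left(h{\left(6 - 3 \right)} + 37 \right)} - 18627\right) = \left(-9592 - 12527\right) \left(- \frac{\left(\left(6 - 3\right) + 37\right) \left(1 + \left(\left(6 - 3\right) + 37\right)\right)}{2} - 18627\right) = - 22119 \left(- \frac{\left(3 + 37\right) \left(1 + \left(3 + 37\right)\right)}{2} - 18627\right) = - 22119 \left(\left(- \frac{1}{2}\right) 40 \left(1 + 40\right) - 18627\right) = - 22119 \left(\left(- \frac{1}{2}\right) 40 \cdot 41 - 18627\right) = - 22119 \left(-820 - 18627\right) = \left(-22119\right) \left(-19447\right) = 430148193$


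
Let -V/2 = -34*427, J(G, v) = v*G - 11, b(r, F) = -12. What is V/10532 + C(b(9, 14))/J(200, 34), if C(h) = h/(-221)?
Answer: 3630403389/1316823859 ≈ 2.7569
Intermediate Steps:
J(G, v) = -11 + G*v (J(G, v) = G*v - 11 = -11 + G*v)
C(h) = -h/221 (C(h) = h*(-1/221) = -h/221)
V = 29036 (V = -(-68)*427 = -2*(-14518) = 29036)
V/10532 + C(b(9, 14))/J(200, 34) = 29036/10532 + (-1/221*(-12))/(-11 + 200*34) = 29036*(1/10532) + 12/(221*(-11 + 6800)) = 7259/2633 + (12/221)/6789 = 7259/2633 + (12/221)*(1/6789) = 7259/2633 + 4/500123 = 3630403389/1316823859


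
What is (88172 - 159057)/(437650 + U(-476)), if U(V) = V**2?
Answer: -70885/664226 ≈ -0.10672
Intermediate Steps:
(88172 - 159057)/(437650 + U(-476)) = (88172 - 159057)/(437650 + (-476)**2) = -70885/(437650 + 226576) = -70885/664226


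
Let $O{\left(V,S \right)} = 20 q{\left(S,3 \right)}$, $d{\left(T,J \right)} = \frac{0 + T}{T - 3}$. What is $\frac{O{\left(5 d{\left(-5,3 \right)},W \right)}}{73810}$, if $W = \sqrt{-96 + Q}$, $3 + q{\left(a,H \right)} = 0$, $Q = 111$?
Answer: $- \frac{6}{7381} \approx -0.0008129$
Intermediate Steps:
$q{\left(a,H \right)} = -3$ ($q{\left(a,H \right)} = -3 + 0 = -3$)
$d{\left(T,J \right)} = \frac{T}{-3 + T}$
$W = \sqrt{15}$ ($W = \sqrt{-96 + 111} = \sqrt{15} \approx 3.873$)
$O{\left(V,S \right)} = -60$ ($O{\left(V,S \right)} = 20 \left(-3\right) = -60$)
$\frac{O{\left(5 d{\left(-5,3 \right)},W \right)}}{73810} = - \frac{60}{73810} = \left(-60\right) \frac{1}{73810} = - \frac{6}{7381}$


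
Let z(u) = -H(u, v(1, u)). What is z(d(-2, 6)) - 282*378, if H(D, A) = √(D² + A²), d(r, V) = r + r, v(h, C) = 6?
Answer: -106596 - 2*√13 ≈ -1.0660e+5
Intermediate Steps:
d(r, V) = 2*r
H(D, A) = √(A² + D²)
z(u) = -√(36 + u²) (z(u) = -√(6² + u²) = -√(36 + u²))
z(d(-2, 6)) - 282*378 = -√(36 + (2*(-2))²) - 282*378 = -√(36 + (-4)²) - 106596 = -√(36 + 16) - 106596 = -√52 - 106596 = -2*√13 - 106596 = -106596 - 2*√13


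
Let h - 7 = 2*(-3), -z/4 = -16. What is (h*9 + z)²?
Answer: 5329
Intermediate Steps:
z = 64 (z = -4*(-16) = 64)
h = 1 (h = 7 + 2*(-3) = 7 - 6 = 1)
(h*9 + z)² = (1*9 + 64)² = (9 + 64)² = 73² = 5329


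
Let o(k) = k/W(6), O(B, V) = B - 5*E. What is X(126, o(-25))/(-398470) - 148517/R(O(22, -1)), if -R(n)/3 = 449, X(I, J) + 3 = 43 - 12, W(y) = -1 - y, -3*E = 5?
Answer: 29589765637/268369545 ≈ 110.26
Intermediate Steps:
E = -5/3 (E = -1/3*5 = -5/3 ≈ -1.6667)
O(B, V) = 25/3 + B (O(B, V) = B - 5*(-5/3) = B + 25/3 = 25/3 + B)
o(k) = -k/7 (o(k) = k/(-1 - 1*6) = k/(-1 - 6) = k/(-7) = k*(-1/7) = -k/7)
X(I, J) = 28 (X(I, J) = -3 + (43 - 12) = -3 + 31 = 28)
R(n) = -1347 (R(n) = -3*449 = -1347)
X(126, o(-25))/(-398470) - 148517/R(O(22, -1)) = 28/(-398470) - 148517/(-1347) = 28*(-1/398470) - 148517*(-1/1347) = -14/199235 + 148517/1347 = 29589765637/268369545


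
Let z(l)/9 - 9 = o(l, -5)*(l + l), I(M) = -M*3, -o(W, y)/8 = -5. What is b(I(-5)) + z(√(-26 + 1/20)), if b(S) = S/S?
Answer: 82 + 72*I*√2595 ≈ 82.0 + 3667.8*I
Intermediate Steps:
o(W, y) = 40 (o(W, y) = -8*(-5) = 40)
I(M) = -3*M
z(l) = 81 + 720*l (z(l) = 81 + 9*(40*(l + l)) = 81 + 9*(40*(2*l)) = 81 + 9*(80*l) = 81 + 720*l)
b(S) = 1
b(I(-5)) + z(√(-26 + 1/20)) = 1 + (81 + 720*√(-26 + 1/20)) = 1 + (81 + 720*√(-519/20)) = 1 + (81 + 720*(I*√2595/10)) = 1 + (81 + 72*I*√2595) = 82 + 72*I*√2595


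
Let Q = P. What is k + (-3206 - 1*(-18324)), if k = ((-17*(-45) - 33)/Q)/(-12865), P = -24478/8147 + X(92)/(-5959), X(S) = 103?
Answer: 9510952665021082/629113693565 ≈ 15118.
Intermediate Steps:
P = -146703543/48547973 (P = -24478/8147 + 103/(-5959) = -24478*1/8147 + 103*(-1/5959) = -24478/8147 - 103/5959 = -146703543/48547973 ≈ -3.0218)
Q = -146703543/48547973 ≈ -3.0218
k = 11845705412/629113693565 (k = ((-17*(-45) - 33)/(-146703543/48547973))/(-12865) = ((765 - 33)*(-48547973/146703543))*(-1/12865) = (732*(-48547973/146703543))*(-1/12865) = -11845705412/48901181*(-1/12865) = 11845705412/629113693565 ≈ 0.018829)
k + (-3206 - 1*(-18324)) = 11845705412/629113693565 + (-3206 - 1*(-18324)) = 11845705412/629113693565 + (-3206 + 18324) = 11845705412/629113693565 + 15118 = 9510952665021082/629113693565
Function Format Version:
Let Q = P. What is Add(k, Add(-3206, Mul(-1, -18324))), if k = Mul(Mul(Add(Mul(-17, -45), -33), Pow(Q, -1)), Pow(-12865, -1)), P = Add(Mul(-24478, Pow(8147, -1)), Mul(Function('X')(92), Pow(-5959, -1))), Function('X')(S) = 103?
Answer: Rational(9510952665021082, 629113693565) ≈ 15118.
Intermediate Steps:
P = Rational(-146703543, 48547973) (P = Add(Mul(-24478, Pow(8147, -1)), Mul(103, Pow(-5959, -1))) = Add(Mul(-24478, Rational(1, 8147)), Mul(103, Rational(-1, 5959))) = Add(Rational(-24478, 8147), Rational(-103, 5959)) = Rational(-146703543, 48547973) ≈ -3.0218)
Q = Rational(-146703543, 48547973) ≈ -3.0218
k = Rational(11845705412, 629113693565) (k = Mul(Mul(Add(Mul(-17, -45), -33), Pow(Rational(-146703543, 48547973), -1)), Pow(-12865, -1)) = Mul(Mul(Add(765, -33), Rational(-48547973, 146703543)), Rational(-1, 12865)) = Mul(Mul(732, Rational(-48547973, 146703543)), Rational(-1, 12865)) = Mul(Rational(-11845705412, 48901181), Rational(-1, 12865)) = Rational(11845705412, 629113693565) ≈ 0.018829)
Add(k, Add(-3206, Mul(-1, -18324))) = Add(Rational(11845705412, 629113693565), Add(-3206, Mul(-1, -18324))) = Add(Rational(11845705412, 629113693565), Add(-3206, 18324)) = Add(Rational(11845705412, 629113693565), 15118) = Rational(9510952665021082, 629113693565)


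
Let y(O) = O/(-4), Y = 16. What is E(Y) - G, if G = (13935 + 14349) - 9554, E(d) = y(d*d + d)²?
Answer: -14106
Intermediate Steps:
y(O) = -O/4 (y(O) = O*(-¼) = -O/4)
E(d) = (-d/4 - d²/4)² (E(d) = (-(d*d + d)/4)² = (-(d² + d)/4)² = (-(d + d²)/4)² = (-d/4 - d²/4)²)
G = 18730 (G = 28284 - 9554 = 18730)
E(Y) - G = (1/16)*16²*(1 + 16)² - 1*18730 = (1/16)*256*17² - 18730 = (1/16)*256*289 - 18730 = 4624 - 18730 = -14106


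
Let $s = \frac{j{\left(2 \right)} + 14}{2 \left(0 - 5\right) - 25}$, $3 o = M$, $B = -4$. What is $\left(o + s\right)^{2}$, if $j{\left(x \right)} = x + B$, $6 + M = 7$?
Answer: $\frac{1}{11025} \approx 9.0703 \cdot 10^{-5}$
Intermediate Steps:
$M = 1$ ($M = -6 + 7 = 1$)
$j{\left(x \right)} = -4 + x$ ($j{\left(x \right)} = x - 4 = -4 + x$)
$o = \frac{1}{3}$ ($o = \frac{1}{3} \cdot 1 = \frac{1}{3} \approx 0.33333$)
$s = - \frac{12}{35}$ ($s = \frac{\left(-4 + 2\right) + 14}{2 \left(0 - 5\right) - 25} = \frac{-2 + 14}{2 \left(-5\right) - 25} = \frac{12}{-10 - 25} = \frac{12}{-35} = 12 \left(- \frac{1}{35}\right) = - \frac{12}{35} \approx -0.34286$)
$\left(o + s\right)^{2} = \left(\frac{1}{3} - \frac{12}{35}\right)^{2} = \left(- \frac{1}{105}\right)^{2} = \frac{1}{11025}$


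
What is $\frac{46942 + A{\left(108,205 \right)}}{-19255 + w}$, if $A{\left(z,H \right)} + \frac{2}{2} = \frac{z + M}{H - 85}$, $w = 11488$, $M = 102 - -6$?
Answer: $- \frac{78238}{12945} \approx -6.0439$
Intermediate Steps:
$M = 108$ ($M = 102 + 6 = 108$)
$A{\left(z,H \right)} = -1 + \frac{108 + z}{-85 + H}$ ($A{\left(z,H \right)} = -1 + \frac{z + 108}{H - 85} = -1 + \frac{108 + z}{-85 + H}$)
$\frac{46942 + A{\left(108,205 \right)}}{-19255 + w} = \frac{46942 + \frac{193 + 108 - 205}{-85 + 205}}{-19255 + 11488} = \frac{46942 + \frac{193 + 108 - 205}{120}}{-7767} = \left(46942 + \frac{1}{120} \cdot 96\right) \left(- \frac{1}{7767}\right) = \left(46942 + \frac{4}{5}\right) \left(- \frac{1}{7767}\right) = \frac{234714}{5} \left(- \frac{1}{7767}\right) = - \frac{78238}{12945}$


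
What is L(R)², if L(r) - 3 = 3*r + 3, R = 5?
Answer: 441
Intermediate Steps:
L(r) = 6 + 3*r (L(r) = 3 + (3*r + 3) = 3 + (3 + 3*r) = 6 + 3*r)
L(R)² = (6 + 3*5)² = (6 + 15)² = 21² = 441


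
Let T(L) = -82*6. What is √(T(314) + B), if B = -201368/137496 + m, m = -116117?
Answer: I*√34445911336098/17187 ≈ 341.48*I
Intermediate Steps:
T(L) = -492
B = -1995728050/17187 (B = -201368/137496 - 116117 = -201368*1/137496 - 116117 = -25171/17187 - 116117 = -1995728050/17187 ≈ -1.1612e+5)
√(T(314) + B) = √(-492 - 1995728050/17187) = √(-2004184054/17187) = I*√34445911336098/17187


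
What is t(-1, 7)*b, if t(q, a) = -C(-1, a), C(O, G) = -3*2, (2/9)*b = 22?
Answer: 594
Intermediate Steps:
b = 99 (b = (9/2)*22 = 99)
C(O, G) = -6
t(q, a) = 6 (t(q, a) = -1*(-6) = 6)
t(-1, 7)*b = 6*99 = 594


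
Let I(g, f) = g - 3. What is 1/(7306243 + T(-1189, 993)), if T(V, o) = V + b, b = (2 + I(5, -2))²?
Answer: 1/7305070 ≈ 1.3689e-7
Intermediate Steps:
I(g, f) = -3 + g
b = 16 (b = (2 + (-3 + 5))² = (2 + 2)² = 4² = 16)
T(V, o) = 16 + V (T(V, o) = V + 16 = 16 + V)
1/(7306243 + T(-1189, 993)) = 1/(7306243 + (16 - 1189)) = 1/(7306243 - 1173) = 1/7305070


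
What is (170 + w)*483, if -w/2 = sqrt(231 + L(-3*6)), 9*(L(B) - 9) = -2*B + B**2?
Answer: 82110 - 1932*sqrt(70) ≈ 65946.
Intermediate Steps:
L(B) = 9 - 2*B/9 + B**2/9 (L(B) = 9 + (-2*B + B**2)/9 = 9 + (B**2 - 2*B)/9 = 9 + (-2*B/9 + B**2/9) = 9 - 2*B/9 + B**2/9)
w = -4*sqrt(70) (w = -2*sqrt(231 + (9 - (-2)*6/3 + (-3*6)**2/9)) = -2*sqrt(231 + (9 - 2/9*(-18) + (1/9)*(-18)**2)) = -2*sqrt(231 + (9 + 4 + (1/9)*324)) = -2*sqrt(231 + (9 + 4 + 36)) = -2*sqrt(231 + 49) = -4*sqrt(70) ≈ -33.466)
(170 + w)*483 = (170 - 4*sqrt(70))*483 = 82110 - 1932*sqrt(70)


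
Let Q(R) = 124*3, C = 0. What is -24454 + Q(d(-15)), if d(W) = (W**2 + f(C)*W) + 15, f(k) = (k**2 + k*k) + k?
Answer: -24082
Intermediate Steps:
f(k) = k + 2*k**2 (f(k) = (k**2 + k**2) + k = 2*k**2 + k = k + 2*k**2)
d(W) = 15 + W**2 (d(W) = (W**2 + (0*(1 + 2*0))*W) + 15 = (W**2 + (0*(1 + 0))*W) + 15 = (W**2 + (0*1)*W) + 15 = (W**2 + 0*W) + 15 = (W**2 + 0) + 15 = W**2 + 15 = 15 + W**2)
Q(R) = 372
-24454 + Q(d(-15)) = -24454 + 372 = -24082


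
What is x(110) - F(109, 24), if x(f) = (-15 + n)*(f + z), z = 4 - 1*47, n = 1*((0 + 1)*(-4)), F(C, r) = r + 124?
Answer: -1421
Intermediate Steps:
F(C, r) = 124 + r
n = -4 (n = 1*(1*(-4)) = 1*(-4) = -4)
z = -43 (z = 4 - 47 = -43)
x(f) = 817 - 19*f (x(f) = (-15 - 4)*(f - 43) = -19*(-43 + f) = 817 - 19*f)
x(110) - F(109, 24) = (817 - 19*110) - (124 + 24) = (817 - 2090) - 1*148 = -1273 - 148 = -1421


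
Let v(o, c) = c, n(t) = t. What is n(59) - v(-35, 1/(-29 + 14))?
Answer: 886/15 ≈ 59.067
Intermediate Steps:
n(59) - v(-35, 1/(-29 + 14)) = 59 - 1/(-29 + 14) = 59 - 1/(-15) = 59 - 1*(-1/15) = 59 + 1/15 = 886/15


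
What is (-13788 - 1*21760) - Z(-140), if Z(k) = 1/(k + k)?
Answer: -9953439/280 ≈ -35548.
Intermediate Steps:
Z(k) = 1/(2*k)
(-13788 - 1*21760) - Z(-140) = (-13788 - 1*21760) - 1/(2*(-140)) = (-13788 - 21760) - (-1)/(2*140) = -35548 - 1*(-1/280) = -35548 + 1/280 = -9953439/280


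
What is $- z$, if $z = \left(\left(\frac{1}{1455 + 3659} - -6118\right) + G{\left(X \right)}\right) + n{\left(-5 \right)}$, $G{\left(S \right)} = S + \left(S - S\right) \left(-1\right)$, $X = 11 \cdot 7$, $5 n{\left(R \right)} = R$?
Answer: $- \frac{31676117}{5114} \approx -6194.0$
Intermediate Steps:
$n{\left(R \right)} = \frac{R}{5}$
$X = 77$
$G{\left(S \right)} = S$ ($G{\left(S \right)} = S + 0 \left(-1\right) = S + 0 = S$)
$z = \frac{31676117}{5114}$ ($z = \left(\left(\frac{1}{1455 + 3659} - -6118\right) + 77\right) + \frac{1}{5} \left(-5\right) = \left(\left(\frac{1}{5114} + 6118\right) + 77\right) - 1 = \left(\frac{31287453}{5114} + 77\right) - 1 = \frac{31681231}{5114} - 1 = \frac{31676117}{5114} \approx 6194.0$)
$- z = \left(-1\right) \frac{31676117}{5114} = - \frac{31676117}{5114}$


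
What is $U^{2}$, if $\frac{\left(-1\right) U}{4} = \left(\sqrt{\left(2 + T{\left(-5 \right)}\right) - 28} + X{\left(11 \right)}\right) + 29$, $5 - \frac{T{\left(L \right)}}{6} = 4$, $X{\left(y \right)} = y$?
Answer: $25280 + 2560 i \sqrt{5} \approx 25280.0 + 5724.3 i$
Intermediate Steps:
$T{\left(L \right)} = 6$ ($T{\left(L \right)} = 30 - 24 = 6$)
$U = -160 - 8 i \sqrt{5}$ ($U = - 4 \left(\left(\sqrt{\left(2 + 6\right) - 28} + 11\right) + 29\right) = - 4 \left(\left(\sqrt{8 - 28} + 11\right) + 29\right) = - 4 \left(\left(\sqrt{-20} + 11\right) + 29\right) = - 4 \left(\left(2 i \sqrt{5} + 11\right) + 29\right) = - 4 \left(\left(11 + 2 i \sqrt{5}\right) + 29\right) = - 4 \left(40 + 2 i \sqrt{5}\right) = -160 - 8 i \sqrt{5} \approx -160.0 - 17.889 i$)
$U^{2} = \left(-160 - 8 i \sqrt{5}\right)^{2}$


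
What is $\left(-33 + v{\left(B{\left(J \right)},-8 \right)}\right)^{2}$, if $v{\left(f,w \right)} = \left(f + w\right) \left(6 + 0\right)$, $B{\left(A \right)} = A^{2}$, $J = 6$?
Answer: $18225$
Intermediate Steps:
$v{\left(f,w \right)} = 6 f + 6 w$ ($v{\left(f,w \right)} = \left(f + w\right) 6 = 6 f + 6 w$)
$\left(-33 + v{\left(B{\left(J \right)},-8 \right)}\right)^{2} = \left(-33 + \left(6 \cdot 6^{2} + 6 \left(-8\right)\right)\right)^{2} = \left(-33 + \left(6 \cdot 36 - 48\right)\right)^{2} = \left(-33 + \left(216 - 48\right)\right)^{2} = \left(-33 + 168\right)^{2} = 135^{2} = 18225$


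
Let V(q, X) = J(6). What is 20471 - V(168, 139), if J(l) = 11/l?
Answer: 122815/6 ≈ 20469.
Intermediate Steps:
V(q, X) = 11/6
20471 - V(168, 139) = 20471 - 1*11/6 = 20471 - 11/6 = 122815/6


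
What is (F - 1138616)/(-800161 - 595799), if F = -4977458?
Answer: 3058037/697980 ≈ 4.3813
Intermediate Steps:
(F - 1138616)/(-800161 - 595799) = (-4977458 - 1138616)/(-800161 - 595799) = -6116074/(-1395960) = -6116074*(-1/1395960) = 3058037/697980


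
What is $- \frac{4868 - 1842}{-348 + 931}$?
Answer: $- \frac{3026}{583} \approx -5.1904$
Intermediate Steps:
$- \frac{4868 - 1842}{-348 + 931} = - \frac{3026}{583}$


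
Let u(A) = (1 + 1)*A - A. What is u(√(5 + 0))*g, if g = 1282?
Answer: 1282*√5 ≈ 2866.6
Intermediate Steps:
u(A) = A (u(A) = 2*A - A = A)
u(√(5 + 0))*g = √(5 + 0)*1282 = √5*1282 = 1282*√5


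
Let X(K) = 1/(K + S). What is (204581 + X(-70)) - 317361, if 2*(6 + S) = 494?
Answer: -19285379/171 ≈ -1.1278e+5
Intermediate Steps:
S = 241 (S = -6 + (½)*494 = -6 + 247 = 241)
X(K) = 1/(241 + K) (X(K) = 1/(K + 241) = 1/(241 + K))
(204581 + X(-70)) - 317361 = (204581 + 1/(241 - 70)) - 317361 = (204581 + 1/171) - 317361 = 34983352/171 - 317361 = -19285379/171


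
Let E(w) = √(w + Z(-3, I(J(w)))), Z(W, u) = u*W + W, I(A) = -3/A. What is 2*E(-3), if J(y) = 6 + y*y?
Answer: 6*I*√15/5 ≈ 4.6476*I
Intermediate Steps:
J(y) = 6 + y²
Z(W, u) = W + W*u (Z(W, u) = W*u + W = W + W*u)
E(w) = √(-3 + w + 9/(6 + w²)) (E(w) = √(w - 3*(1 - 3/(6 + w²))) = √(w + (-3 + 9/(6 + w²))) = √(-3 + w + 9/(6 + w²)))
2*E(-3) = 2*√((-9 - 3*(-3)² - 3*(6 + (-3)²))/(6 + (-3)²)) = 2*√((-9 - 3*9 - 3*(6 + 9))/(6 + 9)) = 2*√((-9 - 27 - 3*15)/15) = 2*√((-9 - 27 - 45)/15) = 2*√((1/15)*(-81)) = 2*√(-27/5) = 2*(3*I*√15/5) = 6*I*√15/5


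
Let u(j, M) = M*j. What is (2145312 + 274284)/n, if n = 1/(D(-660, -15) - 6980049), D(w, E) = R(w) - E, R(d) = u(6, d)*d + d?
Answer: -10566603174024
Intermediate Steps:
R(d) = d + 6*d² (R(d) = (d*6)*d + d = (6*d)*d + d = 6*d² + d = d + 6*d²)
D(w, E) = -E + w*(1 + 6*w) (D(w, E) = w*(1 + 6*w) - E = -E + w*(1 + 6*w))
n = -1/4367094 (n = 1/((-1*(-15) - 660*(1 + 6*(-660))) - 6980049) = 1/((15 - 660*(1 - 3960)) - 6980049) = 1/((15 - 660*(-3959)) - 6980049) = 1/((15 + 2612940) - 6980049) = 1/(2612955 - 6980049) = 1/(-4367094) = -1/4367094 ≈ -2.2899e-7)
(2145312 + 274284)/n = (2145312 + 274284)/(-1/4367094) = 2419596*(-4367094) = -10566603174024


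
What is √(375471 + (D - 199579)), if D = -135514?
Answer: √40378 ≈ 200.94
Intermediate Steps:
√(375471 + (D - 199579)) = √(375471 + (-135514 - 199579)) = √(375471 - 335093) = √40378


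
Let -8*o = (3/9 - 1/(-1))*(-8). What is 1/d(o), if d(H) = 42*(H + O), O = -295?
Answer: -1/12334 ≈ -8.1077e-5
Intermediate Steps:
o = 4/3 (o = -(3/9 - 1/(-1))*(-8)/8 = -(3*(1/9) - 1*(-1))*(-8)/8 = -(1/3 + 1)*(-8)/8 = -(-8)/6 = -1/8*(-32/3) = 4/3 ≈ 1.3333)
d(H) = -12390 + 42*H (d(H) = 42*(H - 295) = 42*(-295 + H) = -12390 + 42*H)
1/d(o) = 1/(-12390 + 42*(4/3)) = 1/(-12390 + 56) = 1/(-12334) = -1/12334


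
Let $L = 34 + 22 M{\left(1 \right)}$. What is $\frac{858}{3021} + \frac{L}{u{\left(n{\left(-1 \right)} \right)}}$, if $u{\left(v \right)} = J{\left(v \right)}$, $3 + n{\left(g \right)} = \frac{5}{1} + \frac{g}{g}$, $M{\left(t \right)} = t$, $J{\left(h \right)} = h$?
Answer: $\frac{57250}{3021} \approx 18.951$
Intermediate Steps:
$n{\left(g \right)} = 3$ ($n{\left(g \right)} = -3 + \left(\frac{5}{1} + \frac{g}{g}\right) = -3 + \left(5 \cdot 1 + 1\right) = -3 + \left(5 + 1\right) = -3 + 6 = 3$)
$u{\left(v \right)} = v$
$L = 56$ ($L = 34 + 22 \cdot 1 = 34 + 22 = 56$)
$\frac{858}{3021} + \frac{L}{u{\left(n{\left(-1 \right)} \right)}} = \frac{858}{3021} + \frac{56}{3} = 858 \cdot \frac{1}{3021} + 56 \cdot \frac{1}{3} = \frac{286}{1007} + \frac{56}{3} = \frac{57250}{3021}$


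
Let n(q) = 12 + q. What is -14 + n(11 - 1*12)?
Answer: -3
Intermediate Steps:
-14 + n(11 - 1*12) = -14 + (12 + (11 - 1*12)) = -14 + (12 + (11 - 12)) = -14 + (12 - 1) = -14 + 11 = -3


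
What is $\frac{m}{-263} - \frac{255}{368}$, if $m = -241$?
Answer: $\frac{21623}{96784} \approx 0.22341$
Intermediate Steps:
$\frac{m}{-263} - \frac{255}{368} = - \frac{241}{-263} - \frac{255}{368} = \left(-241\right) \left(- \frac{1}{263}\right) - \frac{255}{368} = \frac{241}{263} - \frac{255}{368} = \frac{21623}{96784}$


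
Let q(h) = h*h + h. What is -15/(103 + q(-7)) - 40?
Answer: -1163/29 ≈ -40.103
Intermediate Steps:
q(h) = h + h**2 (q(h) = h**2 + h = h + h**2)
-15/(103 + q(-7)) - 40 = -15/(103 - 7*(1 - 7)) - 40 = -15/(103 - 7*(-6)) - 40 = -15/(103 + 42) - 40 = -15/145 - 40 = (1/145)*(-15) - 40 = -3/29 - 40 = -1163/29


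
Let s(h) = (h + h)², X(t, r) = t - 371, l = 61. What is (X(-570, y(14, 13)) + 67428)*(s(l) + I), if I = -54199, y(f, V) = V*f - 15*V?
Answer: -2613936405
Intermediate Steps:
y(f, V) = -15*V + V*f
X(t, r) = -371 + t
s(h) = 4*h² (s(h) = (2*h)² = 4*h²)
(X(-570, y(14, 13)) + 67428)*(s(l) + I) = ((-371 - 570) + 67428)*(4*61² - 54199) = (-941 + 67428)*(4*3721 - 54199) = 66487*(14884 - 54199) = 66487*(-39315) = -2613936405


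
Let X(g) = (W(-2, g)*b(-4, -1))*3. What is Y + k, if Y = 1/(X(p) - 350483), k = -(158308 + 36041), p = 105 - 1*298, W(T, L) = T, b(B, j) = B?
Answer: -68111356192/350459 ≈ -1.9435e+5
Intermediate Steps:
p = -193 (p = 105 - 298 = -193)
X(g) = 24 (X(g) = -2*(-4)*3 = 8*3 = 24)
k = -194349 (k = -1*194349 = -194349)
Y = -1/350459 (Y = 1/(24 - 350483) = 1/(-350459) = -1/350459 ≈ -2.8534e-6)
Y + k = -1/350459 - 194349 = -68111356192/350459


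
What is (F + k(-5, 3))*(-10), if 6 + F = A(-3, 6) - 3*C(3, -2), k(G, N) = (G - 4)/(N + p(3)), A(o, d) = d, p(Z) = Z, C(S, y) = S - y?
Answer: 165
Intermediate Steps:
k(G, N) = (-4 + G)/(3 + N) (k(G, N) = (G - 4)/(N + 3) = (-4 + G)/(3 + N))
F = -15 (F = -6 + (6 - 3*(3 - 1*(-2))) = -6 + (6 - 3*(3 + 2)) = -6 + (6 - 3*5) = -6 + (6 - 15) = -6 - 9 = -15)
(F + k(-5, 3))*(-10) = (-15 + (-4 - 5)/(3 + 3))*(-10) = (-15 - 9/6)*(-10) = (-15 + (⅙)*(-9))*(-10) = (-15 - 3/2)*(-10) = -33/2*(-10) = 165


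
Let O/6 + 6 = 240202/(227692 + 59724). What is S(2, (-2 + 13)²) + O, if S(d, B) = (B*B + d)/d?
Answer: 261926310/35927 ≈ 7290.5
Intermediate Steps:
O = -2226441/71854 (O = -36 + 6*(240202/(227692 + 59724)) = -36 + 6*(240202/287416) = -36 + 6*(240202*(1/287416)) = -36 + 6*(120101/143708) = -36 + 360303/71854 = -2226441/71854 ≈ -30.986)
S(d, B) = (d + B²)/d (S(d, B) = (B² + d)/d = (d + B²)/d)
S(2, (-2 + 13)²) + O = (2 + ((-2 + 13)²)²)/2 - 2226441/71854 = (2 + (11²)²)/2 - 2226441/71854 = (2 + 121²)/2 - 2226441/71854 = (2 + 14641)/2 - 2226441/71854 = (½)*14643 - 2226441/71854 = 14643/2 - 2226441/71854 = 261926310/35927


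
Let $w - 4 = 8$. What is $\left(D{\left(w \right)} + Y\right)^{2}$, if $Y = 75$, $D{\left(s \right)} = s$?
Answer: $7569$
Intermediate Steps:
$w = 12$ ($w = 4 + 8 = 12$)
$\left(D{\left(w \right)} + Y\right)^{2} = \left(12 + 75\right)^{2} = 87^{2} = 7569$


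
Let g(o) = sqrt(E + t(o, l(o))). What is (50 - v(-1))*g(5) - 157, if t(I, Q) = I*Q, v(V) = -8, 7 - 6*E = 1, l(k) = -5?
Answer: -157 + 116*I*sqrt(6) ≈ -157.0 + 284.14*I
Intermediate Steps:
E = 1 (E = 7/6 - 1/6*1 = 7/6 - 1/6 = 1)
g(o) = sqrt(1 - 5*o) (g(o) = sqrt(1 + o*(-5)) = sqrt(1 - 5*o))
(50 - v(-1))*g(5) - 157 = (50 - 1*(-8))*sqrt(1 - 5*5) - 157 = (50 + 8)*sqrt(1 - 25) - 157 = 58*sqrt(-24) - 157 = 58*(2*I*sqrt(6)) - 157 = 116*I*sqrt(6) - 157 = -157 + 116*I*sqrt(6)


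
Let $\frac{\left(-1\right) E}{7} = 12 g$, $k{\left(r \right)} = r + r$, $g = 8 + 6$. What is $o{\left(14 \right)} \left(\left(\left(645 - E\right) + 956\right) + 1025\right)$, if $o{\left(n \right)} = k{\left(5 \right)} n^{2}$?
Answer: $7451920$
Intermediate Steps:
$g = 14$
$k{\left(r \right)} = 2 r$
$E = -1176$ ($E = - 7 \cdot 12 \cdot 14 = \left(-7\right) 168 = -1176$)
$o{\left(n \right)} = 10 n^{2}$ ($o{\left(n \right)} = 2 \cdot 5 n^{2} = 10 n^{2}$)
$o{\left(14 \right)} \left(\left(\left(645 - E\right) + 956\right) + 1025\right) = 10 \cdot 14^{2} \left(\left(\left(645 - -1176\right) + 956\right) + 1025\right) = 10 \cdot 196 \left(\left(\left(645 + 1176\right) + 956\right) + 1025\right) = 1960 \left(\left(1821 + 956\right) + 1025\right) = 1960 \left(2777 + 1025\right) = 1960 \cdot 3802 = 7451920$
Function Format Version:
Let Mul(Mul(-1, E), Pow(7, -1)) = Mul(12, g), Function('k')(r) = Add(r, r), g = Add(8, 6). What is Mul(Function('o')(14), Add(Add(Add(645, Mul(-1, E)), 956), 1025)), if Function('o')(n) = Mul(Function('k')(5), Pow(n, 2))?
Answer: 7451920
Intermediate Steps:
g = 14
Function('k')(r) = Mul(2, r)
E = -1176 (E = Mul(-7, Mul(12, 14)) = Mul(-7, 168) = -1176)
Function('o')(n) = Mul(10, Pow(n, 2)) (Function('o')(n) = Mul(Mul(2, 5), Pow(n, 2)) = Mul(10, Pow(n, 2)))
Mul(Function('o')(14), Add(Add(Add(645, Mul(-1, E)), 956), 1025)) = Mul(Mul(10, Pow(14, 2)), Add(Add(Add(645, Mul(-1, -1176)), 956), 1025)) = Mul(Mul(10, 196), Add(Add(Add(645, 1176), 956), 1025)) = Mul(1960, Add(Add(1821, 956), 1025)) = Mul(1960, Add(2777, 1025)) = Mul(1960, 3802) = 7451920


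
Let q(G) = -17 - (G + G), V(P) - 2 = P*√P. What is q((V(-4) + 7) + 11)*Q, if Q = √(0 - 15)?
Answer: I*√15*(-57 + 16*I) ≈ -61.968 - 220.76*I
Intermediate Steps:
V(P) = 2 + P^(3/2) (V(P) = 2 + P*√P = 2 + P^(3/2))
q(G) = -17 - 2*G
Q = I*√15 (Q = √(-15) = I*√15 ≈ 3.873*I)
q((V(-4) + 7) + 11)*Q = (-17 - 2*(((2 + (-4)^(3/2)) + 7) + 11))*(I*√15) = (-17 - 2*(((2 - 8*I) + 7) + 11))*(I*√15) = (-17 - 2*((9 - 8*I) + 11))*(I*√15) = (-17 - 2*(20 - 8*I))*(I*√15) = (-17 + (-40 + 16*I))*(I*√15) = (-57 + 16*I)*(I*√15) = I*√15*(-57 + 16*I)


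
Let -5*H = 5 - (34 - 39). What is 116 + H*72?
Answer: -28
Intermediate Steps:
H = -2 (H = -(5 - (34 - 39))/5 = -(5 - 1*(-5))/5 = -(5 + 5)/5 = -1/5*10 = -2)
116 + H*72 = 116 - 2*72 = 116 - 144 = -28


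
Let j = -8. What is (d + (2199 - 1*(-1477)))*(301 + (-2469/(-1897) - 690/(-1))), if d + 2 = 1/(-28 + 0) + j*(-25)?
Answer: 51046344129/13279 ≈ 3.8441e+6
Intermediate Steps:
d = 5543/28 (d = -2 + (1/(-28 + 0) - 8*(-25)) = -2 + (1/(-28) + 200) = -2 + (-1/28 + 200) = -2 + 5599/28 = 5543/28 ≈ 197.96)
(d + (2199 - 1*(-1477)))*(301 + (-2469/(-1897) - 690/(-1))) = (5543/28 + (2199 - 1*(-1477)))*(301 + (-2469/(-1897) - 690/(-1))) = (5543/28 + (2199 + 1477))*(301 + (-2469*(-1/1897) - 690*(-1))) = (5543/28 + 3676)*(301 + (2469/1897 + 690)) = 108471*(301 + 1311399/1897)/28 = (108471/28)*(1882396/1897) = 51046344129/13279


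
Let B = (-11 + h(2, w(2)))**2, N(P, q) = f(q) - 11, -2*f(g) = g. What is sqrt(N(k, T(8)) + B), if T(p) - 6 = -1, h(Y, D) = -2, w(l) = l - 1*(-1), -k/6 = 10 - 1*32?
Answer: sqrt(622)/2 ≈ 12.470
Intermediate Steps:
k = 132 (k = -6*(10 - 1*32) = -6*(10 - 32) = -6*(-22) = 132)
w(l) = 1 + l (w(l) = l + 1 = 1 + l)
f(g) = -g/2
T(p) = 5 (T(p) = 6 - 1 = 5)
N(P, q) = -11 - q/2 (N(P, q) = -q/2 - 11 = -11 - q/2)
B = 169 (B = (-11 - 2)**2 = (-13)**2 = 169)
sqrt(N(k, T(8)) + B) = sqrt((-11 - 1/2*5) + 169) = sqrt((-11 - 5/2) + 169) = sqrt(-27/2 + 169) = sqrt(311/2) = sqrt(622)/2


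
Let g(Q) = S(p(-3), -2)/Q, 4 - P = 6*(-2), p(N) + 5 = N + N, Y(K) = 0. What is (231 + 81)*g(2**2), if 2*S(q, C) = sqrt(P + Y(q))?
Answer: 156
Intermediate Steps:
p(N) = -5 + 2*N (p(N) = -5 + (N + N) = -5 + 2*N)
P = 16 (P = 4 - 6*(-2) = 4 - 1*(-12) = 4 + 12 = 16)
S(q, C) = 2 (S(q, C) = sqrt(16 + 0)/2 = sqrt(16)/2 = (1/2)*4 = 2)
g(Q) = 2/Q
(231 + 81)*g(2**2) = (231 + 81)*(2/(2**2)) = 312*(2/4) = 312*(2*(1/4)) = 312*(1/2) = 156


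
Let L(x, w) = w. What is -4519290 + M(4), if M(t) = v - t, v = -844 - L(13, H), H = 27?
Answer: -4520165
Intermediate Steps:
v = -871 (v = -844 - 1*27 = -844 - 27 = -871)
M(t) = -871 - t
-4519290 + M(4) = -4519290 + (-871 - 1*4) = -4519290 + (-871 - 4) = -4519290 - 875 = -4520165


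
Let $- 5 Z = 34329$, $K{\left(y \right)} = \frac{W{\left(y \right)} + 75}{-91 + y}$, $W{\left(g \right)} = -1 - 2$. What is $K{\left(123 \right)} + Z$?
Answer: $- \frac{137271}{20} \approx -6863.5$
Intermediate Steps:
$W{\left(g \right)} = -3$
$K{\left(y \right)} = \frac{72}{-91 + y}$ ($K{\left(y \right)} = \frac{-3 + 75}{-91 + y} = \frac{72}{-91 + y}$)
$Z = - \frac{34329}{5}$ ($Z = \left(- \frac{1}{5}\right) 34329 = - \frac{34329}{5} \approx -6865.8$)
$K{\left(123 \right)} + Z = \frac{72}{-91 + 123} - \frac{34329}{5} = \frac{72}{32} - \frac{34329}{5} = 72 \cdot \frac{1}{32} - \frac{34329}{5} = \frac{9}{4} - \frac{34329}{5} = - \frac{137271}{20}$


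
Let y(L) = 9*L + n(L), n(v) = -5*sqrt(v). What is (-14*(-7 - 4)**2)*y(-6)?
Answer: 91476 + 8470*I*sqrt(6) ≈ 91476.0 + 20747.0*I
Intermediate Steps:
y(L) = -5*sqrt(L) + 9*L (y(L) = 9*L - 5*sqrt(L) = -5*sqrt(L) + 9*L)
(-14*(-7 - 4)**2)*y(-6) = (-14*(-7 - 4)**2)*(-5*I*sqrt(6) + 9*(-6)) = (-14*(-11)**2)*(-5*I*sqrt(6) - 54) = (-14*121)*(-5*I*sqrt(6) - 54) = -1694*(-54 - 5*I*sqrt(6)) = 91476 + 8470*I*sqrt(6)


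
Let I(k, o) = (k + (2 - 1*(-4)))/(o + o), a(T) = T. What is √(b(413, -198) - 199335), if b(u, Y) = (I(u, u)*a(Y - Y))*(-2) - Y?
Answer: I*√199137 ≈ 446.25*I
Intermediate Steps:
I(k, o) = (6 + k)/(2*o) (I(k, o) = (k + (2 + 4))/((2*o)) = (k + 6)*(1/(2*o)) = (6 + k)*(1/(2*o)) = (6 + k)/(2*o))
b(u, Y) = -Y (b(u, Y) = (((6 + u)/(2*u))*(Y - Y))*(-2) - Y = (((6 + u)/(2*u))*0)*(-2) - Y = 0*(-2) - Y = 0 - Y = -Y)
√(b(413, -198) - 199335) = √(-1*(-198) - 199335) = √(198 - 199335) = √(-199137) = I*√199137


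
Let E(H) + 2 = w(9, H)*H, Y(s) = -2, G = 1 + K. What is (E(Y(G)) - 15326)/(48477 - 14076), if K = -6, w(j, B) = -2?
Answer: -5108/11467 ≈ -0.44545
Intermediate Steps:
G = -5 (G = 1 - 6 = -5)
E(H) = -2 - 2*H
(E(Y(G)) - 15326)/(48477 - 14076) = ((-2 - 2*(-2)) - 15326)/(48477 - 14076) = ((-2 + 4) - 15326)/34401 = (2 - 15326)*(1/34401) = -15324*1/34401 = -5108/11467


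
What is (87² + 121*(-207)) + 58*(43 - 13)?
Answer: -15738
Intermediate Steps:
(87² + 121*(-207)) + 58*(43 - 13) = (7569 - 25047) + 58*30 = -17478 + 1740 = -15738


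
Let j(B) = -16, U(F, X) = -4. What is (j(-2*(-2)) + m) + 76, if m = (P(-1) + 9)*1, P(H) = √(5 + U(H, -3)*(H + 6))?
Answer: 69 + I*√15 ≈ 69.0 + 3.873*I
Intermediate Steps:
P(H) = √(-19 - 4*H) (P(H) = √(5 - 4*(H + 6)) = √(5 - 4*(6 + H)) = √(5 + (-24 - 4*H)) = √(-19 - 4*H))
m = 9 + I*√15 (m = (√(-19 - 4*(-1)) + 9)*1 = (√(-19 + 4) + 9)*1 = (√(-15) + 9)*1 = (I*√15 + 9)*1 = (9 + I*√15)*1 = 9 + I*√15 ≈ 9.0 + 3.873*I)
(j(-2*(-2)) + m) + 76 = (-16 + (9 + I*√15)) + 76 = (-7 + I*√15) + 76 = 69 + I*√15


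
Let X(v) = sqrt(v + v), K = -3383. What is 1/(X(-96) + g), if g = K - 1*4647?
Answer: -4015/32240546 - 2*I*sqrt(3)/16120273 ≈ -0.00012453 - 2.1489e-7*I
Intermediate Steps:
X(v) = sqrt(2)*sqrt(v) (X(v) = sqrt(2*v) = sqrt(2)*sqrt(v))
g = -8030 (g = -3383 - 1*4647 = -3383 - 4647 = -8030)
1/(X(-96) + g) = 1/(sqrt(2)*sqrt(-96) - 8030) = 1/(sqrt(2)*(4*I*sqrt(6)) - 8030) = 1/(8*I*sqrt(3) - 8030) = 1/(-8030 + 8*I*sqrt(3))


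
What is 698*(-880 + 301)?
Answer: -404142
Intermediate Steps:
698*(-880 + 301) = 698*(-579) = -404142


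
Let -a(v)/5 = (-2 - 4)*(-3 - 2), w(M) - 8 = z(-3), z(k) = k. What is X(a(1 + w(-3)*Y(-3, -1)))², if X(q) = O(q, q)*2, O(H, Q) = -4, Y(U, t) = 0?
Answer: 64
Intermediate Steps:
w(M) = 5 (w(M) = 8 - 3 = 5)
a(v) = -150 (a(v) = -5*(-2 - 4)*(-3 - 2) = -(-30)*(-5) = -5*30 = -150)
X(q) = -8 (X(q) = -4*2 = -8)
X(a(1 + w(-3)*Y(-3, -1)))² = (-8)² = 64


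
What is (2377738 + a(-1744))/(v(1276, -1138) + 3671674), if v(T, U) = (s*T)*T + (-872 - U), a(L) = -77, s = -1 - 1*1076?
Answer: -2377661/1749873612 ≈ -0.0013588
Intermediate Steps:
s = -1077 (s = -1 - 1076 = -1077)
v(T, U) = -872 - U - 1077*T² (v(T, U) = (-1077*T)*T + (-872 - U) = -1077*T² + (-872 - U) = -872 - U - 1077*T²)
(2377738 + a(-1744))/(v(1276, -1138) + 3671674) = (2377738 - 77)/((-872 - 1*(-1138) - 1077*1276²) + 3671674) = 2377661/((-872 + 1138 - 1077*1628176) + 3671674) = 2377661/((-872 + 1138 - 1753545552) + 3671674) = 2377661/(-1753545286 + 3671674) = 2377661/(-1749873612) = 2377661*(-1/1749873612) = -2377661/1749873612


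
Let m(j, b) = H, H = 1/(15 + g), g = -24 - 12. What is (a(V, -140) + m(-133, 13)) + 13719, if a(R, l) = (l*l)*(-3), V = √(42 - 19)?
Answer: -946702/21 ≈ -45081.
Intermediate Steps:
g = -36
V = √23 ≈ 4.7958
a(R, l) = -3*l² (a(R, l) = l²*(-3) = -3*l²)
H = -1/21 (H = 1/(15 - 36) = 1/(-21) = -1/21 ≈ -0.047619)
m(j, b) = -1/21
(a(V, -140) + m(-133, 13)) + 13719 = (-3*(-140)² - 1/21) + 13719 = (-3*19600 - 1/21) + 13719 = (-58800 - 1/21) + 13719 = -1234801/21 + 13719 = -946702/21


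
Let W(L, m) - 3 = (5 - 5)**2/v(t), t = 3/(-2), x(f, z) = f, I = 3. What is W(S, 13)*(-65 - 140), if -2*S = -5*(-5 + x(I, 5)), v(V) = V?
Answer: -615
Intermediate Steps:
t = -3/2 (t = 3*(-1/2) = -3/2 ≈ -1.5000)
S = -5 (S = -(-5)*(-5 + 3)/2 = -(-5)*(-2)/2 = -1/2*10 = -5)
W(L, m) = 3 (W(L, m) = 3 + (5 - 5)**2/(-3/2) = 3 + 0**2*(-2/3) = 3 + 0*(-2/3) = 3 + 0 = 3)
W(S, 13)*(-65 - 140) = 3*(-65 - 140) = 3*(-205) = -615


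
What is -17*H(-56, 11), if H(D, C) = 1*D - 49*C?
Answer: 10115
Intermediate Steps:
H(D, C) = D - 49*C
-17*H(-56, 11) = -17*(-56 - 49*11) = -17*(-56 - 539) = -17*(-595) = 10115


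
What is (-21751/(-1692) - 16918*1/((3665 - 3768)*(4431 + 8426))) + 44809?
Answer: 100430859476165/2240666532 ≈ 44822.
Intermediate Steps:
(-21751/(-1692) - 16918*1/((3665 - 3768)*(4431 + 8426))) + 44809 = (-21751*(-1/1692) - 16918/(12857*(-103))) + 44809 = (21751/1692 - 16918/(-1324271)) + 44809 = (21751/1692 - 16918*(-1/1324271)) + 44809 = (21751/1692 + 16918/1324271) + 44809 = 28832843777/2240666532 + 44809 = 100430859476165/2240666532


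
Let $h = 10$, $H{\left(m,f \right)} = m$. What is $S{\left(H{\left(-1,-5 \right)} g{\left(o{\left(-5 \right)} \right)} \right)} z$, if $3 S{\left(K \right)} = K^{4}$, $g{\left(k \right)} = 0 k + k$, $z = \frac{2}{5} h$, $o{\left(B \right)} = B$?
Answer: $\frac{2500}{3} \approx 833.33$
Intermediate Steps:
$z = 4$ ($z = \frac{2}{5} \cdot 10 = 4$)
$g{\left(k \right)} = k$ ($g{\left(k \right)} = 0 + k = k$)
$S{\left(K \right)} = \frac{K^{4}}{3}$
$S{\left(H{\left(-1,-5 \right)} g{\left(o{\left(-5 \right)} \right)} \right)} z = \frac{\left(\left(-1\right) \left(-5\right)\right)^{4}}{3} \cdot 4 = \frac{5^{4}}{3} \cdot 4 = \frac{1}{3} \cdot 625 \cdot 4 = \frac{625}{3} \cdot 4 = \frac{2500}{3}$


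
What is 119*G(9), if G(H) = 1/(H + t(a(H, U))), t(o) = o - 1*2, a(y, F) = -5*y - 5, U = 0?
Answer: -119/43 ≈ -2.7674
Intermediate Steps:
a(y, F) = -5 - 5*y
t(o) = -2 + o (t(o) = o - 2 = -2 + o)
G(H) = 1/(-7 - 4*H) (G(H) = 1/(H + (-2 + (-5 - 5*H))) = 1/(H + (-7 - 5*H)) = 1/(-7 - 4*H))
119*G(9) = 119*(-1/(7 + 4*9)) = 119*(-1/(7 + 36)) = 119*(-1/43) = -119/43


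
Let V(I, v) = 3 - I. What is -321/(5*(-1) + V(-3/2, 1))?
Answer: 642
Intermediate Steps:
-321/(5*(-1) + V(-3/2, 1)) = -321/(5*(-1) + (3 - (-3)/2)) = -321/(-5 + (3 - (-3)/2)) = -321/(-5 + (3 - 1*(-3/2))) = -321/(-5 + (3 + 3/2)) = -321/(-5 + 9/2) = -321/(-1/2) = -321*(-2) = 642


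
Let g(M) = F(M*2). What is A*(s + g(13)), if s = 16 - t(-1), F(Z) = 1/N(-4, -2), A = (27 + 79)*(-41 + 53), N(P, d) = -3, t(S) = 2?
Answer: 17384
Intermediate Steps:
A = 1272 (A = 106*12 = 1272)
F(Z) = -1/3 (F(Z) = 1/(-3) = -1/3)
s = 14 (s = 16 - 1*2 = 16 - 2 = 14)
g(M) = -1/3
A*(s + g(13)) = 1272*(14 - 1/3) = 1272*(41/3) = 17384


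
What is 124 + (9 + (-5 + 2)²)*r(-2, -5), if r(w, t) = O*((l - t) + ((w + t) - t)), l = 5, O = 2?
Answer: 412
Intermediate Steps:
r(w, t) = 10 - 2*t + 2*w (r(w, t) = 2*((5 - t) + ((w + t) - t)) = 2*((5 - t) + ((t + w) - t)) = 2*((5 - t) + w) = 2*(5 + w - t) = 10 - 2*t + 2*w)
124 + (9 + (-5 + 2)²)*r(-2, -5) = 124 + (9 + (-5 + 2)²)*(10 - 2*(-5) + 2*(-2)) = 124 + (9 + (-3)²)*(10 + 10 - 4) = 124 + (9 + 9)*16 = 124 + 18*16 = 124 + 288 = 412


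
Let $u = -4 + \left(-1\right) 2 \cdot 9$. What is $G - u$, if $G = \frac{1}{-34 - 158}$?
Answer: $\frac{4223}{192} \approx 21.995$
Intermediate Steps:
$u = -22$ ($u = -4 - 18 = -22$)
$G = - \frac{1}{192}$ ($G = \frac{1}{-34 - 158} = \frac{1}{-192} = - \frac{1}{192} \approx -0.0052083$)
$G - u = - \frac{1}{192} - -22 = - \frac{1}{192} + 22 = \frac{4223}{192}$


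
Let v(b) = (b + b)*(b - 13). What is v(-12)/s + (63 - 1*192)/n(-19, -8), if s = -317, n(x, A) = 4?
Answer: -43293/1268 ≈ -34.143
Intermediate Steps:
v(b) = 2*b*(-13 + b) (v(b) = (2*b)*(-13 + b) = 2*b*(-13 + b))
v(-12)/s + (63 - 1*192)/n(-19, -8) = (2*(-12)*(-13 - 12))/(-317) + (63 - 1*192)/4 = (2*(-12)*(-25))*(-1/317) + (63 - 192)*(¼) = 600*(-1/317) - 129*¼ = -600/317 - 129/4 = -43293/1268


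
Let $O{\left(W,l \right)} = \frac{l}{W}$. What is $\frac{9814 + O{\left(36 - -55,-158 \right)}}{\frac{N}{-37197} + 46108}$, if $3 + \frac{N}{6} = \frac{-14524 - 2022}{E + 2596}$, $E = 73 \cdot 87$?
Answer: $\frac{49527306142674}{232729687230859} \approx 0.21281$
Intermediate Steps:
$E = 6351$
$N = - \frac{260322}{8947}$ ($N = -18 + 6 \frac{-14524 - 2022}{6351 + 2596} = -18 + 6 \left(- \frac{16546}{8947}\right) = -18 - \frac{99276}{8947} = - \frac{260322}{8947} \approx -29.096$)
$\frac{9814 + O{\left(36 - -55,-158 \right)}}{\frac{N}{-37197} + 46108} = \frac{9814 - \frac{158}{36 - -55}}{- \frac{260322}{8947 \left(-37197\right)} + 46108} = \frac{9814 - \frac{158}{36 + 55}}{\left(- \frac{260322}{8947}\right) \left(- \frac{1}{37197}\right) + 46108} = \frac{9814 - \frac{158}{91}}{\frac{86774}{110933853} + 46108} = \frac{9814 - \frac{158}{91}}{\frac{5114938180898}{110933853}} = \left(9814 - \frac{158}{91}\right) \frac{110933853}{5114938180898} = \frac{892916}{91} \cdot \frac{110933853}{5114938180898} = \frac{49527306142674}{232729687230859}$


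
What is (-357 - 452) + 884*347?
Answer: 305939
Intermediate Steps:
(-357 - 452) + 884*347 = -809 + 306748 = 305939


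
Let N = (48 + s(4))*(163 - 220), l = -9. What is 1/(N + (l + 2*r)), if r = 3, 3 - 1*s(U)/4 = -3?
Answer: -1/4107 ≈ -0.00024349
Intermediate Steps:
s(U) = 24 (s(U) = 12 - 4*(-3) = 12 + 12 = 24)
N = -4104 (N = (48 + 24)*(163 - 220) = 72*(-57) = -4104)
1/(N + (l + 2*r)) = 1/(-4104 + (-9 + 2*3)) = 1/(-4104 + (-9 + 6)) = 1/(-4104 - 3) = 1/(-4107) = -1/4107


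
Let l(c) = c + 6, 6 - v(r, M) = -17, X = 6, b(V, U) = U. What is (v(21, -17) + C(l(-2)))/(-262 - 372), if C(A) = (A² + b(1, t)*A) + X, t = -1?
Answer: -41/634 ≈ -0.064669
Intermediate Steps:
v(r, M) = 23 (v(r, M) = 6 - 1*(-17) = 6 + 17 = 23)
l(c) = 6 + c
C(A) = 6 + A² - A (C(A) = (A² - A) + 6 = 6 + A² - A)
(v(21, -17) + C(l(-2)))/(-262 - 372) = (23 + (6 + (6 - 2)² - (6 - 2)))/(-262 - 372) = (23 + (6 + 4² - 1*4))/(-634) = (23 + (6 + 16 - 4))*(-1/634) = (23 + 18)*(-1/634) = 41*(-1/634) = -41/634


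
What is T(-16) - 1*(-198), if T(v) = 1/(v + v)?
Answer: 6335/32 ≈ 197.97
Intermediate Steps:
T(v) = 1/(2*v)
T(-16) - 1*(-198) = (½)/(-16) - 1*(-198) = (½)*(-1/16) + 198 = -1/32 + 198 = 6335/32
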